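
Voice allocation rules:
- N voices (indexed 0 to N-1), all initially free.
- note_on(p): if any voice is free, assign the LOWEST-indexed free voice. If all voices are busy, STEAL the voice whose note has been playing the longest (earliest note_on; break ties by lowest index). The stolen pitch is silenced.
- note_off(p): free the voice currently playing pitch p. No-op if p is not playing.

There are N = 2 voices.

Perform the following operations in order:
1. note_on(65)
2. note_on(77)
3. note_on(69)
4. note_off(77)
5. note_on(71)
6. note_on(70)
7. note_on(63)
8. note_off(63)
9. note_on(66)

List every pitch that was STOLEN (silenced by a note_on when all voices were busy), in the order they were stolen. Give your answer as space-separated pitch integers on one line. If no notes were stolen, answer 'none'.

Op 1: note_on(65): voice 0 is free -> assigned | voices=[65 -]
Op 2: note_on(77): voice 1 is free -> assigned | voices=[65 77]
Op 3: note_on(69): all voices busy, STEAL voice 0 (pitch 65, oldest) -> assign | voices=[69 77]
Op 4: note_off(77): free voice 1 | voices=[69 -]
Op 5: note_on(71): voice 1 is free -> assigned | voices=[69 71]
Op 6: note_on(70): all voices busy, STEAL voice 0 (pitch 69, oldest) -> assign | voices=[70 71]
Op 7: note_on(63): all voices busy, STEAL voice 1 (pitch 71, oldest) -> assign | voices=[70 63]
Op 8: note_off(63): free voice 1 | voices=[70 -]
Op 9: note_on(66): voice 1 is free -> assigned | voices=[70 66]

Answer: 65 69 71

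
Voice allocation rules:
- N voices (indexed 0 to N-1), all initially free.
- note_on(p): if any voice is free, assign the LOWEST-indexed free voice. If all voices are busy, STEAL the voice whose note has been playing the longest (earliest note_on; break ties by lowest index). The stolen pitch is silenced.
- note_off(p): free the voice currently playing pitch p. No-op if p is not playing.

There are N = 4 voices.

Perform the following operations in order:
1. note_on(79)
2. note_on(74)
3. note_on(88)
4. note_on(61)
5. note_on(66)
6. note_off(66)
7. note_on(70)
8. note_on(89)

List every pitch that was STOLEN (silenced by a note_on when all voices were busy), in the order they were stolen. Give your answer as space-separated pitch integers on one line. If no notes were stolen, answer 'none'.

Answer: 79 74

Derivation:
Op 1: note_on(79): voice 0 is free -> assigned | voices=[79 - - -]
Op 2: note_on(74): voice 1 is free -> assigned | voices=[79 74 - -]
Op 3: note_on(88): voice 2 is free -> assigned | voices=[79 74 88 -]
Op 4: note_on(61): voice 3 is free -> assigned | voices=[79 74 88 61]
Op 5: note_on(66): all voices busy, STEAL voice 0 (pitch 79, oldest) -> assign | voices=[66 74 88 61]
Op 6: note_off(66): free voice 0 | voices=[- 74 88 61]
Op 7: note_on(70): voice 0 is free -> assigned | voices=[70 74 88 61]
Op 8: note_on(89): all voices busy, STEAL voice 1 (pitch 74, oldest) -> assign | voices=[70 89 88 61]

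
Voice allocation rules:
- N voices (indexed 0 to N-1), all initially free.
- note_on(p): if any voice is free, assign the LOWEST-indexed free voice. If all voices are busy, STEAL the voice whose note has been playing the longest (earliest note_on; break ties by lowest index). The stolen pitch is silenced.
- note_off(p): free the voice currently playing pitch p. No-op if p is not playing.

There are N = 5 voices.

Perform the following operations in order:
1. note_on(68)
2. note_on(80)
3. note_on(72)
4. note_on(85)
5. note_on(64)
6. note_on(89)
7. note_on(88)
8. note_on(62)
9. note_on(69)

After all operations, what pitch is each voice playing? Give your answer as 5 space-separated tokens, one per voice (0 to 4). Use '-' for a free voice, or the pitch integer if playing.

Op 1: note_on(68): voice 0 is free -> assigned | voices=[68 - - - -]
Op 2: note_on(80): voice 1 is free -> assigned | voices=[68 80 - - -]
Op 3: note_on(72): voice 2 is free -> assigned | voices=[68 80 72 - -]
Op 4: note_on(85): voice 3 is free -> assigned | voices=[68 80 72 85 -]
Op 5: note_on(64): voice 4 is free -> assigned | voices=[68 80 72 85 64]
Op 6: note_on(89): all voices busy, STEAL voice 0 (pitch 68, oldest) -> assign | voices=[89 80 72 85 64]
Op 7: note_on(88): all voices busy, STEAL voice 1 (pitch 80, oldest) -> assign | voices=[89 88 72 85 64]
Op 8: note_on(62): all voices busy, STEAL voice 2 (pitch 72, oldest) -> assign | voices=[89 88 62 85 64]
Op 9: note_on(69): all voices busy, STEAL voice 3 (pitch 85, oldest) -> assign | voices=[89 88 62 69 64]

Answer: 89 88 62 69 64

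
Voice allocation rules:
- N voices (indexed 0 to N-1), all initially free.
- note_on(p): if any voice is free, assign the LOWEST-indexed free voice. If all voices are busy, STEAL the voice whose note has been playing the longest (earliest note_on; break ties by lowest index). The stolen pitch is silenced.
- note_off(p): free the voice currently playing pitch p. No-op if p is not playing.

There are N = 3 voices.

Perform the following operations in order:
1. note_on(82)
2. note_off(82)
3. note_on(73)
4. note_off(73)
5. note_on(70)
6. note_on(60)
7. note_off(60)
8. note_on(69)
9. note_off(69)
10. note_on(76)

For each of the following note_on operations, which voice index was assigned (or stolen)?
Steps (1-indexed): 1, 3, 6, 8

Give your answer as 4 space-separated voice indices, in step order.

Op 1: note_on(82): voice 0 is free -> assigned | voices=[82 - -]
Op 2: note_off(82): free voice 0 | voices=[- - -]
Op 3: note_on(73): voice 0 is free -> assigned | voices=[73 - -]
Op 4: note_off(73): free voice 0 | voices=[- - -]
Op 5: note_on(70): voice 0 is free -> assigned | voices=[70 - -]
Op 6: note_on(60): voice 1 is free -> assigned | voices=[70 60 -]
Op 7: note_off(60): free voice 1 | voices=[70 - -]
Op 8: note_on(69): voice 1 is free -> assigned | voices=[70 69 -]
Op 9: note_off(69): free voice 1 | voices=[70 - -]
Op 10: note_on(76): voice 1 is free -> assigned | voices=[70 76 -]

Answer: 0 0 1 1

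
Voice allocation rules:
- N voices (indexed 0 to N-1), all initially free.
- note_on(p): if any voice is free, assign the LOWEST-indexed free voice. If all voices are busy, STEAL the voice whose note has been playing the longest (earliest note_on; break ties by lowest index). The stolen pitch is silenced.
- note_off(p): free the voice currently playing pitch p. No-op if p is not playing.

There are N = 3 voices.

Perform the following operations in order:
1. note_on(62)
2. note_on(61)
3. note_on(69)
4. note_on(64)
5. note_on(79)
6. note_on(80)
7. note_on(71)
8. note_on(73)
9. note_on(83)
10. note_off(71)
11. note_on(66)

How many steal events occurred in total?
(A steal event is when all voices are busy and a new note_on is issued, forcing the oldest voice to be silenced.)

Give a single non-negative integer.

Answer: 6

Derivation:
Op 1: note_on(62): voice 0 is free -> assigned | voices=[62 - -]
Op 2: note_on(61): voice 1 is free -> assigned | voices=[62 61 -]
Op 3: note_on(69): voice 2 is free -> assigned | voices=[62 61 69]
Op 4: note_on(64): all voices busy, STEAL voice 0 (pitch 62, oldest) -> assign | voices=[64 61 69]
Op 5: note_on(79): all voices busy, STEAL voice 1 (pitch 61, oldest) -> assign | voices=[64 79 69]
Op 6: note_on(80): all voices busy, STEAL voice 2 (pitch 69, oldest) -> assign | voices=[64 79 80]
Op 7: note_on(71): all voices busy, STEAL voice 0 (pitch 64, oldest) -> assign | voices=[71 79 80]
Op 8: note_on(73): all voices busy, STEAL voice 1 (pitch 79, oldest) -> assign | voices=[71 73 80]
Op 9: note_on(83): all voices busy, STEAL voice 2 (pitch 80, oldest) -> assign | voices=[71 73 83]
Op 10: note_off(71): free voice 0 | voices=[- 73 83]
Op 11: note_on(66): voice 0 is free -> assigned | voices=[66 73 83]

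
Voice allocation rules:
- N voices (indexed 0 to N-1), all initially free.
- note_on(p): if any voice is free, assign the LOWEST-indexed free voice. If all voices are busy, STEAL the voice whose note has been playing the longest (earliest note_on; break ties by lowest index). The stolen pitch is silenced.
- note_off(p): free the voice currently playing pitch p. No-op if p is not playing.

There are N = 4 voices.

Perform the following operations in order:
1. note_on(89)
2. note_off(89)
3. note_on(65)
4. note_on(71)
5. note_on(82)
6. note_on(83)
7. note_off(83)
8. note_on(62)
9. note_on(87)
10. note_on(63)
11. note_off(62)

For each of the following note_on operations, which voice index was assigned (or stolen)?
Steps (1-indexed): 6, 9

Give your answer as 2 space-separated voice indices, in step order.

Op 1: note_on(89): voice 0 is free -> assigned | voices=[89 - - -]
Op 2: note_off(89): free voice 0 | voices=[- - - -]
Op 3: note_on(65): voice 0 is free -> assigned | voices=[65 - - -]
Op 4: note_on(71): voice 1 is free -> assigned | voices=[65 71 - -]
Op 5: note_on(82): voice 2 is free -> assigned | voices=[65 71 82 -]
Op 6: note_on(83): voice 3 is free -> assigned | voices=[65 71 82 83]
Op 7: note_off(83): free voice 3 | voices=[65 71 82 -]
Op 8: note_on(62): voice 3 is free -> assigned | voices=[65 71 82 62]
Op 9: note_on(87): all voices busy, STEAL voice 0 (pitch 65, oldest) -> assign | voices=[87 71 82 62]
Op 10: note_on(63): all voices busy, STEAL voice 1 (pitch 71, oldest) -> assign | voices=[87 63 82 62]
Op 11: note_off(62): free voice 3 | voices=[87 63 82 -]

Answer: 3 0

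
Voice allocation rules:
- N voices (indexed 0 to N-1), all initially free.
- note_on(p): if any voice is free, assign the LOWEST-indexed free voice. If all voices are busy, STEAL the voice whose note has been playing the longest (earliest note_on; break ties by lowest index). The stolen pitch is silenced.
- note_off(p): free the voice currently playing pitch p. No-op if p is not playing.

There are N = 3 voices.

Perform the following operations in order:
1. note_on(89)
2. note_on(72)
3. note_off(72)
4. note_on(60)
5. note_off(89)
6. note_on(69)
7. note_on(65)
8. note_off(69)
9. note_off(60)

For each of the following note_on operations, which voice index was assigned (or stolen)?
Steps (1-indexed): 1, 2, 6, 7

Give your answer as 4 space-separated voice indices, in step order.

Op 1: note_on(89): voice 0 is free -> assigned | voices=[89 - -]
Op 2: note_on(72): voice 1 is free -> assigned | voices=[89 72 -]
Op 3: note_off(72): free voice 1 | voices=[89 - -]
Op 4: note_on(60): voice 1 is free -> assigned | voices=[89 60 -]
Op 5: note_off(89): free voice 0 | voices=[- 60 -]
Op 6: note_on(69): voice 0 is free -> assigned | voices=[69 60 -]
Op 7: note_on(65): voice 2 is free -> assigned | voices=[69 60 65]
Op 8: note_off(69): free voice 0 | voices=[- 60 65]
Op 9: note_off(60): free voice 1 | voices=[- - 65]

Answer: 0 1 0 2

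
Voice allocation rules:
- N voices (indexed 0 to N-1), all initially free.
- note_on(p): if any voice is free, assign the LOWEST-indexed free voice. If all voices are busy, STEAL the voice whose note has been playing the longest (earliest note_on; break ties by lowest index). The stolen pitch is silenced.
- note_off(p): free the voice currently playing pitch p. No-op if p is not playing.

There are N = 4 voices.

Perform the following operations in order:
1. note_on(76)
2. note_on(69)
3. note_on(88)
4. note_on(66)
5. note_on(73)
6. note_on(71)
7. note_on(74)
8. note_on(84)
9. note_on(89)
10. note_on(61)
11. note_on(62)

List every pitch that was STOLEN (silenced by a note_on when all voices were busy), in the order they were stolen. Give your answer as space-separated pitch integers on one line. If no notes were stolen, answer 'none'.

Op 1: note_on(76): voice 0 is free -> assigned | voices=[76 - - -]
Op 2: note_on(69): voice 1 is free -> assigned | voices=[76 69 - -]
Op 3: note_on(88): voice 2 is free -> assigned | voices=[76 69 88 -]
Op 4: note_on(66): voice 3 is free -> assigned | voices=[76 69 88 66]
Op 5: note_on(73): all voices busy, STEAL voice 0 (pitch 76, oldest) -> assign | voices=[73 69 88 66]
Op 6: note_on(71): all voices busy, STEAL voice 1 (pitch 69, oldest) -> assign | voices=[73 71 88 66]
Op 7: note_on(74): all voices busy, STEAL voice 2 (pitch 88, oldest) -> assign | voices=[73 71 74 66]
Op 8: note_on(84): all voices busy, STEAL voice 3 (pitch 66, oldest) -> assign | voices=[73 71 74 84]
Op 9: note_on(89): all voices busy, STEAL voice 0 (pitch 73, oldest) -> assign | voices=[89 71 74 84]
Op 10: note_on(61): all voices busy, STEAL voice 1 (pitch 71, oldest) -> assign | voices=[89 61 74 84]
Op 11: note_on(62): all voices busy, STEAL voice 2 (pitch 74, oldest) -> assign | voices=[89 61 62 84]

Answer: 76 69 88 66 73 71 74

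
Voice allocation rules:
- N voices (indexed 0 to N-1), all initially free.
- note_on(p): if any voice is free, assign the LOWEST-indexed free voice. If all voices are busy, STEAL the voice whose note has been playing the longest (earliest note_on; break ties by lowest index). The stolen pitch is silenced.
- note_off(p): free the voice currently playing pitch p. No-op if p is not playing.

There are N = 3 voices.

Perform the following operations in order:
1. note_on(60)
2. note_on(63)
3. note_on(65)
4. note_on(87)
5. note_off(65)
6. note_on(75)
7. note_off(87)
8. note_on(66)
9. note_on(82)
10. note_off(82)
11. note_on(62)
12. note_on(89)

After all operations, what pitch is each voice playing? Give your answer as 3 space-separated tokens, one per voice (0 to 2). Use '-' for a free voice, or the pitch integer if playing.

Op 1: note_on(60): voice 0 is free -> assigned | voices=[60 - -]
Op 2: note_on(63): voice 1 is free -> assigned | voices=[60 63 -]
Op 3: note_on(65): voice 2 is free -> assigned | voices=[60 63 65]
Op 4: note_on(87): all voices busy, STEAL voice 0 (pitch 60, oldest) -> assign | voices=[87 63 65]
Op 5: note_off(65): free voice 2 | voices=[87 63 -]
Op 6: note_on(75): voice 2 is free -> assigned | voices=[87 63 75]
Op 7: note_off(87): free voice 0 | voices=[- 63 75]
Op 8: note_on(66): voice 0 is free -> assigned | voices=[66 63 75]
Op 9: note_on(82): all voices busy, STEAL voice 1 (pitch 63, oldest) -> assign | voices=[66 82 75]
Op 10: note_off(82): free voice 1 | voices=[66 - 75]
Op 11: note_on(62): voice 1 is free -> assigned | voices=[66 62 75]
Op 12: note_on(89): all voices busy, STEAL voice 2 (pitch 75, oldest) -> assign | voices=[66 62 89]

Answer: 66 62 89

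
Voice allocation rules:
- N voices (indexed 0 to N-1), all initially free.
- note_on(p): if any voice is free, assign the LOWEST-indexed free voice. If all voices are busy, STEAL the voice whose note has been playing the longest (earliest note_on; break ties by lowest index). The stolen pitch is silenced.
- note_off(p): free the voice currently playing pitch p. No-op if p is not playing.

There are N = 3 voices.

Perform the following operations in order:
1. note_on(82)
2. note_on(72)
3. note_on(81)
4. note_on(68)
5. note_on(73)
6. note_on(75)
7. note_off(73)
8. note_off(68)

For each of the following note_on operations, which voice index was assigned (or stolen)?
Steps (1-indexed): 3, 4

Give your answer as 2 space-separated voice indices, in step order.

Op 1: note_on(82): voice 0 is free -> assigned | voices=[82 - -]
Op 2: note_on(72): voice 1 is free -> assigned | voices=[82 72 -]
Op 3: note_on(81): voice 2 is free -> assigned | voices=[82 72 81]
Op 4: note_on(68): all voices busy, STEAL voice 0 (pitch 82, oldest) -> assign | voices=[68 72 81]
Op 5: note_on(73): all voices busy, STEAL voice 1 (pitch 72, oldest) -> assign | voices=[68 73 81]
Op 6: note_on(75): all voices busy, STEAL voice 2 (pitch 81, oldest) -> assign | voices=[68 73 75]
Op 7: note_off(73): free voice 1 | voices=[68 - 75]
Op 8: note_off(68): free voice 0 | voices=[- - 75]

Answer: 2 0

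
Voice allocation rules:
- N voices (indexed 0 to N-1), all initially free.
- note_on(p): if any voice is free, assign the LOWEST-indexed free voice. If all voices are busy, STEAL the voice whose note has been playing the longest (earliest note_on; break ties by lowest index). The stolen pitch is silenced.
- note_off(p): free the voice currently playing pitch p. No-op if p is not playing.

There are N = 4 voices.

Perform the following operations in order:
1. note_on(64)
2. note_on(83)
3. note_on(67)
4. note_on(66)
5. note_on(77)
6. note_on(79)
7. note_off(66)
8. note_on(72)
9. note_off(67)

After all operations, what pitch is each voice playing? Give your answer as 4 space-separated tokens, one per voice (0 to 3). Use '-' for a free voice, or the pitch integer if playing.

Answer: 77 79 - 72

Derivation:
Op 1: note_on(64): voice 0 is free -> assigned | voices=[64 - - -]
Op 2: note_on(83): voice 1 is free -> assigned | voices=[64 83 - -]
Op 3: note_on(67): voice 2 is free -> assigned | voices=[64 83 67 -]
Op 4: note_on(66): voice 3 is free -> assigned | voices=[64 83 67 66]
Op 5: note_on(77): all voices busy, STEAL voice 0 (pitch 64, oldest) -> assign | voices=[77 83 67 66]
Op 6: note_on(79): all voices busy, STEAL voice 1 (pitch 83, oldest) -> assign | voices=[77 79 67 66]
Op 7: note_off(66): free voice 3 | voices=[77 79 67 -]
Op 8: note_on(72): voice 3 is free -> assigned | voices=[77 79 67 72]
Op 9: note_off(67): free voice 2 | voices=[77 79 - 72]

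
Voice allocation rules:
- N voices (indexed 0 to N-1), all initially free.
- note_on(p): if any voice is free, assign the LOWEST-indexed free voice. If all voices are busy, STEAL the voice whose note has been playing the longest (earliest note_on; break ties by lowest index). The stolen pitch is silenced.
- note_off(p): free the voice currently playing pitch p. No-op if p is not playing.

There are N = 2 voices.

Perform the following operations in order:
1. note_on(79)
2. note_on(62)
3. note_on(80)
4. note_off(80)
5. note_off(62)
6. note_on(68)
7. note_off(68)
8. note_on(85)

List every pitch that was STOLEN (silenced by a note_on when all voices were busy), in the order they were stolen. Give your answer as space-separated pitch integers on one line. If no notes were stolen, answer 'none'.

Op 1: note_on(79): voice 0 is free -> assigned | voices=[79 -]
Op 2: note_on(62): voice 1 is free -> assigned | voices=[79 62]
Op 3: note_on(80): all voices busy, STEAL voice 0 (pitch 79, oldest) -> assign | voices=[80 62]
Op 4: note_off(80): free voice 0 | voices=[- 62]
Op 5: note_off(62): free voice 1 | voices=[- -]
Op 6: note_on(68): voice 0 is free -> assigned | voices=[68 -]
Op 7: note_off(68): free voice 0 | voices=[- -]
Op 8: note_on(85): voice 0 is free -> assigned | voices=[85 -]

Answer: 79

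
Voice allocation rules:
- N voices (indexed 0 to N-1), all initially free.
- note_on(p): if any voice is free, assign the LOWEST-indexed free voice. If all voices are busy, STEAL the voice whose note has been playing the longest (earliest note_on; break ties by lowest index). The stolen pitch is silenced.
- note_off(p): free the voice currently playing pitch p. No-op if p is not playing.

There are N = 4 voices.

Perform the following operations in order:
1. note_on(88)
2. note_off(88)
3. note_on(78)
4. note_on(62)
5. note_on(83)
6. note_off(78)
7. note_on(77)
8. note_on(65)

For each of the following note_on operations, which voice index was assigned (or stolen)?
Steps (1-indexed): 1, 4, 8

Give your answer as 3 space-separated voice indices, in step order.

Op 1: note_on(88): voice 0 is free -> assigned | voices=[88 - - -]
Op 2: note_off(88): free voice 0 | voices=[- - - -]
Op 3: note_on(78): voice 0 is free -> assigned | voices=[78 - - -]
Op 4: note_on(62): voice 1 is free -> assigned | voices=[78 62 - -]
Op 5: note_on(83): voice 2 is free -> assigned | voices=[78 62 83 -]
Op 6: note_off(78): free voice 0 | voices=[- 62 83 -]
Op 7: note_on(77): voice 0 is free -> assigned | voices=[77 62 83 -]
Op 8: note_on(65): voice 3 is free -> assigned | voices=[77 62 83 65]

Answer: 0 1 3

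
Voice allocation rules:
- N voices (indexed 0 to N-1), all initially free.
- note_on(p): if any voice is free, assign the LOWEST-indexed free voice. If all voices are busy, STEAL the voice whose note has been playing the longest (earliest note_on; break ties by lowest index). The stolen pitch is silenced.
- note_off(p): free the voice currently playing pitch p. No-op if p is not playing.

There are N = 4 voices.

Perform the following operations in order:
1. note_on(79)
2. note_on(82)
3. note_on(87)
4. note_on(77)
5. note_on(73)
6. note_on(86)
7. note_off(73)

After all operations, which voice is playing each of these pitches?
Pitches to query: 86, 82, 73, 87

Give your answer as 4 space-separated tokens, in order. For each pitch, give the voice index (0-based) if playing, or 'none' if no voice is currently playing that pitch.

Op 1: note_on(79): voice 0 is free -> assigned | voices=[79 - - -]
Op 2: note_on(82): voice 1 is free -> assigned | voices=[79 82 - -]
Op 3: note_on(87): voice 2 is free -> assigned | voices=[79 82 87 -]
Op 4: note_on(77): voice 3 is free -> assigned | voices=[79 82 87 77]
Op 5: note_on(73): all voices busy, STEAL voice 0 (pitch 79, oldest) -> assign | voices=[73 82 87 77]
Op 6: note_on(86): all voices busy, STEAL voice 1 (pitch 82, oldest) -> assign | voices=[73 86 87 77]
Op 7: note_off(73): free voice 0 | voices=[- 86 87 77]

Answer: 1 none none 2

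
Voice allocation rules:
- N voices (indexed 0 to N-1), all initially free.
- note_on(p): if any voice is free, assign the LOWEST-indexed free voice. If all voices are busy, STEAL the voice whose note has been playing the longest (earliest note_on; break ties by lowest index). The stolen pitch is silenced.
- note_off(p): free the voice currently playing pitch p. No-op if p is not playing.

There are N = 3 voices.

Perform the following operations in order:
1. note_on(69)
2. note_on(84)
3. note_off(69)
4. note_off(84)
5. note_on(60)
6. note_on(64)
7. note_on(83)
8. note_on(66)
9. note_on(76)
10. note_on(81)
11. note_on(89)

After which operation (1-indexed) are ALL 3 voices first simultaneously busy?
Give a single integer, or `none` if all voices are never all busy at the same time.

Answer: 7

Derivation:
Op 1: note_on(69): voice 0 is free -> assigned | voices=[69 - -]
Op 2: note_on(84): voice 1 is free -> assigned | voices=[69 84 -]
Op 3: note_off(69): free voice 0 | voices=[- 84 -]
Op 4: note_off(84): free voice 1 | voices=[- - -]
Op 5: note_on(60): voice 0 is free -> assigned | voices=[60 - -]
Op 6: note_on(64): voice 1 is free -> assigned | voices=[60 64 -]
Op 7: note_on(83): voice 2 is free -> assigned | voices=[60 64 83]
Op 8: note_on(66): all voices busy, STEAL voice 0 (pitch 60, oldest) -> assign | voices=[66 64 83]
Op 9: note_on(76): all voices busy, STEAL voice 1 (pitch 64, oldest) -> assign | voices=[66 76 83]
Op 10: note_on(81): all voices busy, STEAL voice 2 (pitch 83, oldest) -> assign | voices=[66 76 81]
Op 11: note_on(89): all voices busy, STEAL voice 0 (pitch 66, oldest) -> assign | voices=[89 76 81]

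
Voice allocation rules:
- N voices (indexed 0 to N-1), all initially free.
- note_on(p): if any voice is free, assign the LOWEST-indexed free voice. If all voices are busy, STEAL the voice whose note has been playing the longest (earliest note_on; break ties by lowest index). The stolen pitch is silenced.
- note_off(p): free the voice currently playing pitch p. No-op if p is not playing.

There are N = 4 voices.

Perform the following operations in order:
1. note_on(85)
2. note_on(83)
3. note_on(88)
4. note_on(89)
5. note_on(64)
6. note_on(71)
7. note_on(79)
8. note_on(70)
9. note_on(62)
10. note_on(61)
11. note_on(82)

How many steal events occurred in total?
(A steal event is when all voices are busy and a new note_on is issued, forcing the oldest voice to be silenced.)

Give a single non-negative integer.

Op 1: note_on(85): voice 0 is free -> assigned | voices=[85 - - -]
Op 2: note_on(83): voice 1 is free -> assigned | voices=[85 83 - -]
Op 3: note_on(88): voice 2 is free -> assigned | voices=[85 83 88 -]
Op 4: note_on(89): voice 3 is free -> assigned | voices=[85 83 88 89]
Op 5: note_on(64): all voices busy, STEAL voice 0 (pitch 85, oldest) -> assign | voices=[64 83 88 89]
Op 6: note_on(71): all voices busy, STEAL voice 1 (pitch 83, oldest) -> assign | voices=[64 71 88 89]
Op 7: note_on(79): all voices busy, STEAL voice 2 (pitch 88, oldest) -> assign | voices=[64 71 79 89]
Op 8: note_on(70): all voices busy, STEAL voice 3 (pitch 89, oldest) -> assign | voices=[64 71 79 70]
Op 9: note_on(62): all voices busy, STEAL voice 0 (pitch 64, oldest) -> assign | voices=[62 71 79 70]
Op 10: note_on(61): all voices busy, STEAL voice 1 (pitch 71, oldest) -> assign | voices=[62 61 79 70]
Op 11: note_on(82): all voices busy, STEAL voice 2 (pitch 79, oldest) -> assign | voices=[62 61 82 70]

Answer: 7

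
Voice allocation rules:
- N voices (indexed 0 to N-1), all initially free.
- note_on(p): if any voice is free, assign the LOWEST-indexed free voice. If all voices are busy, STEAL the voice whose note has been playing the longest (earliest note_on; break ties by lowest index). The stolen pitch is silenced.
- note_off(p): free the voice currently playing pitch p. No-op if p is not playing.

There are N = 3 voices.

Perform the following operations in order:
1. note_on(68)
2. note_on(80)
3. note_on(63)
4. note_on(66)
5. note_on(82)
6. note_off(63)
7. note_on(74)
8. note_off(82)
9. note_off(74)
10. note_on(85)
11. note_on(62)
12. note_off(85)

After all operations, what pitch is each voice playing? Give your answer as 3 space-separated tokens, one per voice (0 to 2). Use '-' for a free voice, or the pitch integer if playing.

Answer: 66 - 62

Derivation:
Op 1: note_on(68): voice 0 is free -> assigned | voices=[68 - -]
Op 2: note_on(80): voice 1 is free -> assigned | voices=[68 80 -]
Op 3: note_on(63): voice 2 is free -> assigned | voices=[68 80 63]
Op 4: note_on(66): all voices busy, STEAL voice 0 (pitch 68, oldest) -> assign | voices=[66 80 63]
Op 5: note_on(82): all voices busy, STEAL voice 1 (pitch 80, oldest) -> assign | voices=[66 82 63]
Op 6: note_off(63): free voice 2 | voices=[66 82 -]
Op 7: note_on(74): voice 2 is free -> assigned | voices=[66 82 74]
Op 8: note_off(82): free voice 1 | voices=[66 - 74]
Op 9: note_off(74): free voice 2 | voices=[66 - -]
Op 10: note_on(85): voice 1 is free -> assigned | voices=[66 85 -]
Op 11: note_on(62): voice 2 is free -> assigned | voices=[66 85 62]
Op 12: note_off(85): free voice 1 | voices=[66 - 62]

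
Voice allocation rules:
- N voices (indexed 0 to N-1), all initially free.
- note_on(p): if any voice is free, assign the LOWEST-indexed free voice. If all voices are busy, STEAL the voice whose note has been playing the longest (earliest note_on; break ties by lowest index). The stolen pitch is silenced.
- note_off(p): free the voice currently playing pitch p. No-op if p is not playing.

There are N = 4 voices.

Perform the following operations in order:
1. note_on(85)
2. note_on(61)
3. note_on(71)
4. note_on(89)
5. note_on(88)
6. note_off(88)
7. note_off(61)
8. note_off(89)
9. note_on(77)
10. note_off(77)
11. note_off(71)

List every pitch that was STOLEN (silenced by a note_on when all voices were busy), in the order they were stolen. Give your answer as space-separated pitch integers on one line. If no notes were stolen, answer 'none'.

Op 1: note_on(85): voice 0 is free -> assigned | voices=[85 - - -]
Op 2: note_on(61): voice 1 is free -> assigned | voices=[85 61 - -]
Op 3: note_on(71): voice 2 is free -> assigned | voices=[85 61 71 -]
Op 4: note_on(89): voice 3 is free -> assigned | voices=[85 61 71 89]
Op 5: note_on(88): all voices busy, STEAL voice 0 (pitch 85, oldest) -> assign | voices=[88 61 71 89]
Op 6: note_off(88): free voice 0 | voices=[- 61 71 89]
Op 7: note_off(61): free voice 1 | voices=[- - 71 89]
Op 8: note_off(89): free voice 3 | voices=[- - 71 -]
Op 9: note_on(77): voice 0 is free -> assigned | voices=[77 - 71 -]
Op 10: note_off(77): free voice 0 | voices=[- - 71 -]
Op 11: note_off(71): free voice 2 | voices=[- - - -]

Answer: 85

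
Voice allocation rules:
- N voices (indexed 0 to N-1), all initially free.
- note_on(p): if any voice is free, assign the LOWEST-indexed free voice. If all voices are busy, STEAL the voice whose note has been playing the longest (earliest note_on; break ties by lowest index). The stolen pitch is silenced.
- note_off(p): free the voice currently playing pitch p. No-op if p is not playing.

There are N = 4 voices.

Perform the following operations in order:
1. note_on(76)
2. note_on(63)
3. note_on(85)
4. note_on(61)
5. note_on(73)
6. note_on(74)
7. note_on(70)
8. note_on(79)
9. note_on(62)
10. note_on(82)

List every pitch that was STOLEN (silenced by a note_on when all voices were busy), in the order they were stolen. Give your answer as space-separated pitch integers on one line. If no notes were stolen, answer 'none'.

Op 1: note_on(76): voice 0 is free -> assigned | voices=[76 - - -]
Op 2: note_on(63): voice 1 is free -> assigned | voices=[76 63 - -]
Op 3: note_on(85): voice 2 is free -> assigned | voices=[76 63 85 -]
Op 4: note_on(61): voice 3 is free -> assigned | voices=[76 63 85 61]
Op 5: note_on(73): all voices busy, STEAL voice 0 (pitch 76, oldest) -> assign | voices=[73 63 85 61]
Op 6: note_on(74): all voices busy, STEAL voice 1 (pitch 63, oldest) -> assign | voices=[73 74 85 61]
Op 7: note_on(70): all voices busy, STEAL voice 2 (pitch 85, oldest) -> assign | voices=[73 74 70 61]
Op 8: note_on(79): all voices busy, STEAL voice 3 (pitch 61, oldest) -> assign | voices=[73 74 70 79]
Op 9: note_on(62): all voices busy, STEAL voice 0 (pitch 73, oldest) -> assign | voices=[62 74 70 79]
Op 10: note_on(82): all voices busy, STEAL voice 1 (pitch 74, oldest) -> assign | voices=[62 82 70 79]

Answer: 76 63 85 61 73 74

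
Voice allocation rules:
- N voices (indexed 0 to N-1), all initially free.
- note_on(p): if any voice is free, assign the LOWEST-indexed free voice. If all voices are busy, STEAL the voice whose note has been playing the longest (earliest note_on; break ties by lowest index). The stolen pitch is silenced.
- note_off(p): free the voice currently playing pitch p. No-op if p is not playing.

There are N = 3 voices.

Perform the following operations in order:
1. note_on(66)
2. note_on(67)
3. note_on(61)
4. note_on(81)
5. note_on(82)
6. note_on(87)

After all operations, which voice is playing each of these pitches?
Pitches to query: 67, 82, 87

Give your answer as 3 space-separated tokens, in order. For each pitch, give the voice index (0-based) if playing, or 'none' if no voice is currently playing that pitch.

Op 1: note_on(66): voice 0 is free -> assigned | voices=[66 - -]
Op 2: note_on(67): voice 1 is free -> assigned | voices=[66 67 -]
Op 3: note_on(61): voice 2 is free -> assigned | voices=[66 67 61]
Op 4: note_on(81): all voices busy, STEAL voice 0 (pitch 66, oldest) -> assign | voices=[81 67 61]
Op 5: note_on(82): all voices busy, STEAL voice 1 (pitch 67, oldest) -> assign | voices=[81 82 61]
Op 6: note_on(87): all voices busy, STEAL voice 2 (pitch 61, oldest) -> assign | voices=[81 82 87]

Answer: none 1 2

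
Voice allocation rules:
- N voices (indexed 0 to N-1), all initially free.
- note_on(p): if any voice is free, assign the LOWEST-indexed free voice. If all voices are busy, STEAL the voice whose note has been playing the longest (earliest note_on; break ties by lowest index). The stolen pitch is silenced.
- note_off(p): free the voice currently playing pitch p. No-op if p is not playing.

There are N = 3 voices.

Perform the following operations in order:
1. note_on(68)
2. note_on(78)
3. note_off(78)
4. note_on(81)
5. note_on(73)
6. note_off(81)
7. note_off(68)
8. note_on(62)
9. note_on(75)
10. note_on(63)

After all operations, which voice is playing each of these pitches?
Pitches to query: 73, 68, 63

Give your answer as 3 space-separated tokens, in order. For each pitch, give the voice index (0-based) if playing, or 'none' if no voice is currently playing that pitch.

Op 1: note_on(68): voice 0 is free -> assigned | voices=[68 - -]
Op 2: note_on(78): voice 1 is free -> assigned | voices=[68 78 -]
Op 3: note_off(78): free voice 1 | voices=[68 - -]
Op 4: note_on(81): voice 1 is free -> assigned | voices=[68 81 -]
Op 5: note_on(73): voice 2 is free -> assigned | voices=[68 81 73]
Op 6: note_off(81): free voice 1 | voices=[68 - 73]
Op 7: note_off(68): free voice 0 | voices=[- - 73]
Op 8: note_on(62): voice 0 is free -> assigned | voices=[62 - 73]
Op 9: note_on(75): voice 1 is free -> assigned | voices=[62 75 73]
Op 10: note_on(63): all voices busy, STEAL voice 2 (pitch 73, oldest) -> assign | voices=[62 75 63]

Answer: none none 2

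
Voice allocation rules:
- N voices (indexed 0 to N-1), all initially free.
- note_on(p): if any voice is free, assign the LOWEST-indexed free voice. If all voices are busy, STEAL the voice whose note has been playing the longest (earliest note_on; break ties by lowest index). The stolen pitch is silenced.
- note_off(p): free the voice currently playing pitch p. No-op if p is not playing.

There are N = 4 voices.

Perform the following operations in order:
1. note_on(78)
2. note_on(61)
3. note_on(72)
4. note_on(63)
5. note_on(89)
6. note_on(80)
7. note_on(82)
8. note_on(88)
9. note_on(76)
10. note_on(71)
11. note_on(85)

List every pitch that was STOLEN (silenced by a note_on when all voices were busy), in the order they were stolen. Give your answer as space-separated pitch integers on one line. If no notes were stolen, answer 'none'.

Answer: 78 61 72 63 89 80 82

Derivation:
Op 1: note_on(78): voice 0 is free -> assigned | voices=[78 - - -]
Op 2: note_on(61): voice 1 is free -> assigned | voices=[78 61 - -]
Op 3: note_on(72): voice 2 is free -> assigned | voices=[78 61 72 -]
Op 4: note_on(63): voice 3 is free -> assigned | voices=[78 61 72 63]
Op 5: note_on(89): all voices busy, STEAL voice 0 (pitch 78, oldest) -> assign | voices=[89 61 72 63]
Op 6: note_on(80): all voices busy, STEAL voice 1 (pitch 61, oldest) -> assign | voices=[89 80 72 63]
Op 7: note_on(82): all voices busy, STEAL voice 2 (pitch 72, oldest) -> assign | voices=[89 80 82 63]
Op 8: note_on(88): all voices busy, STEAL voice 3 (pitch 63, oldest) -> assign | voices=[89 80 82 88]
Op 9: note_on(76): all voices busy, STEAL voice 0 (pitch 89, oldest) -> assign | voices=[76 80 82 88]
Op 10: note_on(71): all voices busy, STEAL voice 1 (pitch 80, oldest) -> assign | voices=[76 71 82 88]
Op 11: note_on(85): all voices busy, STEAL voice 2 (pitch 82, oldest) -> assign | voices=[76 71 85 88]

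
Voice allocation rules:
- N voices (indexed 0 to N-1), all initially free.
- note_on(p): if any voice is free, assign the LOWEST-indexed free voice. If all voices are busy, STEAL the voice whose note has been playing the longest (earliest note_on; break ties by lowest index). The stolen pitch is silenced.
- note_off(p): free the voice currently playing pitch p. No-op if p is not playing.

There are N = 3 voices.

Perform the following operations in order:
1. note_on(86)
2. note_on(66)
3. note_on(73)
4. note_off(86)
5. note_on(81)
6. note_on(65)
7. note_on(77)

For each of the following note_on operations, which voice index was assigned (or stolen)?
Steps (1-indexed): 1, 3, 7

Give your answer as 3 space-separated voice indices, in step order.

Answer: 0 2 2

Derivation:
Op 1: note_on(86): voice 0 is free -> assigned | voices=[86 - -]
Op 2: note_on(66): voice 1 is free -> assigned | voices=[86 66 -]
Op 3: note_on(73): voice 2 is free -> assigned | voices=[86 66 73]
Op 4: note_off(86): free voice 0 | voices=[- 66 73]
Op 5: note_on(81): voice 0 is free -> assigned | voices=[81 66 73]
Op 6: note_on(65): all voices busy, STEAL voice 1 (pitch 66, oldest) -> assign | voices=[81 65 73]
Op 7: note_on(77): all voices busy, STEAL voice 2 (pitch 73, oldest) -> assign | voices=[81 65 77]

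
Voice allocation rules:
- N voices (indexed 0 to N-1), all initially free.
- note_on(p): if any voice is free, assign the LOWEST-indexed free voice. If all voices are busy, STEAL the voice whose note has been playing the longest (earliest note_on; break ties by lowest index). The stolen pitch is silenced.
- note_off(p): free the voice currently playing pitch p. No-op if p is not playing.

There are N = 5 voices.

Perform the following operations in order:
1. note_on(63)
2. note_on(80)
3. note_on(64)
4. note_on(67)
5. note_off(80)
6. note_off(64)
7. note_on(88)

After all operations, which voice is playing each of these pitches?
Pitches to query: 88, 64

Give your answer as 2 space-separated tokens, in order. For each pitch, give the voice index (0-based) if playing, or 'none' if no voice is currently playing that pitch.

Answer: 1 none

Derivation:
Op 1: note_on(63): voice 0 is free -> assigned | voices=[63 - - - -]
Op 2: note_on(80): voice 1 is free -> assigned | voices=[63 80 - - -]
Op 3: note_on(64): voice 2 is free -> assigned | voices=[63 80 64 - -]
Op 4: note_on(67): voice 3 is free -> assigned | voices=[63 80 64 67 -]
Op 5: note_off(80): free voice 1 | voices=[63 - 64 67 -]
Op 6: note_off(64): free voice 2 | voices=[63 - - 67 -]
Op 7: note_on(88): voice 1 is free -> assigned | voices=[63 88 - 67 -]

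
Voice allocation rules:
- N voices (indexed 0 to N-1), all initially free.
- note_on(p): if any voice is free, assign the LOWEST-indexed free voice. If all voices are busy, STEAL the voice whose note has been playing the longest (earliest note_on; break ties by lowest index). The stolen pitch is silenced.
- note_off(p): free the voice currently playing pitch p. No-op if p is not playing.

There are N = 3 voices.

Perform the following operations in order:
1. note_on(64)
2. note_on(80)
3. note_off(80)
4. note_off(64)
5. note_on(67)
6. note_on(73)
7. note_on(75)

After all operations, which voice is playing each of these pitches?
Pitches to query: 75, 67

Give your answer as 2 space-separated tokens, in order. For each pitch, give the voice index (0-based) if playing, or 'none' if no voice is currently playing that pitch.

Op 1: note_on(64): voice 0 is free -> assigned | voices=[64 - -]
Op 2: note_on(80): voice 1 is free -> assigned | voices=[64 80 -]
Op 3: note_off(80): free voice 1 | voices=[64 - -]
Op 4: note_off(64): free voice 0 | voices=[- - -]
Op 5: note_on(67): voice 0 is free -> assigned | voices=[67 - -]
Op 6: note_on(73): voice 1 is free -> assigned | voices=[67 73 -]
Op 7: note_on(75): voice 2 is free -> assigned | voices=[67 73 75]

Answer: 2 0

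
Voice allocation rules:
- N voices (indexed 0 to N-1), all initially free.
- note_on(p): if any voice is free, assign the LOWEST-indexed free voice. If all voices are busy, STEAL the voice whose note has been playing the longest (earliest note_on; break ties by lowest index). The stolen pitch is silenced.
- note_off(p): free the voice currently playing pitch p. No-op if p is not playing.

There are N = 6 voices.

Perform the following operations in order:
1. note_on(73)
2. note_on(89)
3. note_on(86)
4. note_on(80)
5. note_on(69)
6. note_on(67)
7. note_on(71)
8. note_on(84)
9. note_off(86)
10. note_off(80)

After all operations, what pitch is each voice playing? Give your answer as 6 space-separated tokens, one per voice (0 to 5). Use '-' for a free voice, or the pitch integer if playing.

Op 1: note_on(73): voice 0 is free -> assigned | voices=[73 - - - - -]
Op 2: note_on(89): voice 1 is free -> assigned | voices=[73 89 - - - -]
Op 3: note_on(86): voice 2 is free -> assigned | voices=[73 89 86 - - -]
Op 4: note_on(80): voice 3 is free -> assigned | voices=[73 89 86 80 - -]
Op 5: note_on(69): voice 4 is free -> assigned | voices=[73 89 86 80 69 -]
Op 6: note_on(67): voice 5 is free -> assigned | voices=[73 89 86 80 69 67]
Op 7: note_on(71): all voices busy, STEAL voice 0 (pitch 73, oldest) -> assign | voices=[71 89 86 80 69 67]
Op 8: note_on(84): all voices busy, STEAL voice 1 (pitch 89, oldest) -> assign | voices=[71 84 86 80 69 67]
Op 9: note_off(86): free voice 2 | voices=[71 84 - 80 69 67]
Op 10: note_off(80): free voice 3 | voices=[71 84 - - 69 67]

Answer: 71 84 - - 69 67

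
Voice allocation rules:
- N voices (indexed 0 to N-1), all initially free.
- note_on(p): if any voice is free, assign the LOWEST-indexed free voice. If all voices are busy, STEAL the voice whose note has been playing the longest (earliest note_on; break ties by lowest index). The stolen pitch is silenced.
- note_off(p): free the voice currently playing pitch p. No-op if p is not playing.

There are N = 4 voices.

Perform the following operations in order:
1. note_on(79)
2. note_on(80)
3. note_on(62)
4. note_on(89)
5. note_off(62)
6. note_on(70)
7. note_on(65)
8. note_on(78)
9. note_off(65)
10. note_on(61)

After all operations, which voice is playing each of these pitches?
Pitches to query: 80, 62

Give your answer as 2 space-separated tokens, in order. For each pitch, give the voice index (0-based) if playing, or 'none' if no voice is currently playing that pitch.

Op 1: note_on(79): voice 0 is free -> assigned | voices=[79 - - -]
Op 2: note_on(80): voice 1 is free -> assigned | voices=[79 80 - -]
Op 3: note_on(62): voice 2 is free -> assigned | voices=[79 80 62 -]
Op 4: note_on(89): voice 3 is free -> assigned | voices=[79 80 62 89]
Op 5: note_off(62): free voice 2 | voices=[79 80 - 89]
Op 6: note_on(70): voice 2 is free -> assigned | voices=[79 80 70 89]
Op 7: note_on(65): all voices busy, STEAL voice 0 (pitch 79, oldest) -> assign | voices=[65 80 70 89]
Op 8: note_on(78): all voices busy, STEAL voice 1 (pitch 80, oldest) -> assign | voices=[65 78 70 89]
Op 9: note_off(65): free voice 0 | voices=[- 78 70 89]
Op 10: note_on(61): voice 0 is free -> assigned | voices=[61 78 70 89]

Answer: none none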